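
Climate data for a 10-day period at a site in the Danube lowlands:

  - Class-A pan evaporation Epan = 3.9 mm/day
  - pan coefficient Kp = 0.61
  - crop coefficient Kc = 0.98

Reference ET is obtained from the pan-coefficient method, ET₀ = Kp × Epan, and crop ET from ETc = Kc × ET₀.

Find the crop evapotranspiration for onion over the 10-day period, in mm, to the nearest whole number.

ET₀ = 0.61 × 3.9 = 2.3790 mm/d
ETc = Kc × ET₀ = 0.98 × 2.3790 = 2.3314 mm/d
Over 10 days: 2.3314 × 10 = 23.314 mm

23 mm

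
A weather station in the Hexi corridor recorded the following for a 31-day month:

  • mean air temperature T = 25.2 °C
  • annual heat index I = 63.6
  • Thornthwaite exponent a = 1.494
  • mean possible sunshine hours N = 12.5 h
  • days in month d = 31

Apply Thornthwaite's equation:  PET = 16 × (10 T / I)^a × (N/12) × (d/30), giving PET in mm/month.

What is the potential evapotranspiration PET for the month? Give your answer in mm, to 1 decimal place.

10T/I = 10 × 25.2 / 63.6 = 3.9623
(10T/I)^a = 3.9623^1.494 = 7.8223
Uncorrected PET = 16 × 7.8223 = 125.157 mm
Correction = (N/12)(d/30) = (12.5/12)(31/30) = 1.0764
PET = 125.157 × 1.0764 = 134.719 mm/month

134.7 mm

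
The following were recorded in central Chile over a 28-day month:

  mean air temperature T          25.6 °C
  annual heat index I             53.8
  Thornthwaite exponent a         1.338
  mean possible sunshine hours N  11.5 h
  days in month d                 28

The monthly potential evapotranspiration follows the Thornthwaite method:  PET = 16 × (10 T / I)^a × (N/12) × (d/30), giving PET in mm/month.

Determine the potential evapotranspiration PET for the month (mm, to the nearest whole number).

115 mm

10T/I = 10 × 25.6 / 53.8 = 4.7584
(10T/I)^a = 4.7584^1.338 = 8.0620
Uncorrected PET = 16 × 8.0620 = 128.992 mm
Correction = (N/12)(d/30) = (11.5/12)(28/30) = 0.8944
PET = 128.992 × 0.8944 = 115.370 mm/month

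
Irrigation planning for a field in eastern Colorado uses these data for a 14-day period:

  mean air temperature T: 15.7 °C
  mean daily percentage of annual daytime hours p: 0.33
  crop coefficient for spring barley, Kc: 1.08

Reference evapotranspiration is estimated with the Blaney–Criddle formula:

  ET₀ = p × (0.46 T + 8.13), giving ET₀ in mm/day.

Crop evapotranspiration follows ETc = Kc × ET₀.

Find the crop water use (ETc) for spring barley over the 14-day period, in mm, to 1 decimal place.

76.6 mm

ET₀ = 0.33 × (0.46 × 15.7 + 8.13) = 0.33 × 15.352 = 5.0662 mm/d
ETc = Kc × ET₀ = 1.08 × 5.0662 = 5.4715 mm/d
Over 14 days: 5.4715 × 14 = 76.601 mm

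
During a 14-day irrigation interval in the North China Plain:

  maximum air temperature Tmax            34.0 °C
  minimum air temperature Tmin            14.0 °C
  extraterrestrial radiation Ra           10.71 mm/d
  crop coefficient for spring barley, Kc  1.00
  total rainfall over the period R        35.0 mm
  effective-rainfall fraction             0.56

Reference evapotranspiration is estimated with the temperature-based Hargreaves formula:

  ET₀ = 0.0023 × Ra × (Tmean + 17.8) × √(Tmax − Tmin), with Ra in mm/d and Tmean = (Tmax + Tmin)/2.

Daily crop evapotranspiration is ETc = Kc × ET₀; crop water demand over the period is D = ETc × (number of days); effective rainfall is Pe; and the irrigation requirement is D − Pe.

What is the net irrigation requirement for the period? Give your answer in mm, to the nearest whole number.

45 mm

Tmean = (34.0 + 14.0)/2 = 24.00 °C
ET₀ = 0.0023 × 10.71 × (24.00 + 17.8) × √20.0 = 0.0023 × 10.71 × 41.80 × 4.4721 = 4.6047 mm/d
ETc = Kc × ET₀ = 1.00 × 4.6047 = 4.6047 mm/d
Crop demand D = ETc × 14 d = 4.6047 × 14 = 64.466 mm
Pe = 0.56 × 35.0 = 19.600 mm
D − Pe = 64.466 − 19.600 = 44.866 mm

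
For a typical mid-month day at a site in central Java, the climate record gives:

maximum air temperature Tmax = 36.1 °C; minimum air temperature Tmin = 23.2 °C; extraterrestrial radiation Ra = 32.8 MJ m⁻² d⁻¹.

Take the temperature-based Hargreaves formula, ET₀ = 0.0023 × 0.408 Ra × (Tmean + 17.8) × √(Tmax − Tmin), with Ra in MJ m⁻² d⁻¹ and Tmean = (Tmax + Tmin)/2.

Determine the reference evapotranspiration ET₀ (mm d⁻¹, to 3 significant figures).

5.25 mm d⁻¹

Tmean = (36.1 + 23.2)/2 = 29.65 °C
0.408 Ra = 0.408 × 32.8 = 13.3824 mm/d equivalent
ET₀ = 0.0023 × 13.3824 × (29.65 + 17.8) × √12.9 = 0.0023 × 13.3824 × 47.45 × 3.5917 = 5.2456 mm/d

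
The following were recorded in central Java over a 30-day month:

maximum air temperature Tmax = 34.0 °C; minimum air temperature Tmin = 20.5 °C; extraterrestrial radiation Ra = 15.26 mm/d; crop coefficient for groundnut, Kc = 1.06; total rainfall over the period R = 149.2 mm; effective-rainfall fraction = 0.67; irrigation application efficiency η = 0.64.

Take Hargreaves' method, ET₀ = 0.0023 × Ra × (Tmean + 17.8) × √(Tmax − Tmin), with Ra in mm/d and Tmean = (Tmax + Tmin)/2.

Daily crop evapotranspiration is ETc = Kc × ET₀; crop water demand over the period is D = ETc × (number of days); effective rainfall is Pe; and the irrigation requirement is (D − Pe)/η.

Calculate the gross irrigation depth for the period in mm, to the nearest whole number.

132 mm

Tmean = (34.0 + 20.5)/2 = 27.25 °C
ET₀ = 0.0023 × 15.26 × (27.25 + 17.8) × √13.5 = 0.0023 × 15.26 × 45.05 × 3.6742 = 5.8095 mm/d
ETc = Kc × ET₀ = 1.06 × 5.8095 = 6.1581 mm/d
Crop demand D = ETc × 30 d = 6.1581 × 30 = 184.743 mm
Pe = 0.67 × 149.2 = 99.964 mm
D − Pe = 184.743 − 99.964 = 84.779 mm
Gross irrigation = 84.779 / 0.64 = 132.467 mm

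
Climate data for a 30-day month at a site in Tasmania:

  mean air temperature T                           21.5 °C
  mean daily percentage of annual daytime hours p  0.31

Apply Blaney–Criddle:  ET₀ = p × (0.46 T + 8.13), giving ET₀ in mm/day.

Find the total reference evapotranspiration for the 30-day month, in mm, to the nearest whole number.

168 mm

ET₀ = 0.31 × (0.46 × 21.5 + 8.13) = 0.31 × 18.020 = 5.5862 mm/d
Monthly total = 5.5862 × 30 = 167.586 mm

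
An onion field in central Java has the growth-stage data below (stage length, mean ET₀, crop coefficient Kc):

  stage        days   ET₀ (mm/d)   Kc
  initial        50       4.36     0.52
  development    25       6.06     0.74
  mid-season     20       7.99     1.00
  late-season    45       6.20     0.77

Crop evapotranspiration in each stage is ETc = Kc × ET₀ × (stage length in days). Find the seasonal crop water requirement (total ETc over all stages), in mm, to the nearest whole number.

initial: 0.52 × 4.36 × 50 = 113.36 mm
development: 0.74 × 6.06 × 25 = 112.11 mm
mid-season: 1.00 × 7.99 × 20 = 159.80 mm
late-season: 0.77 × 6.20 × 45 = 214.83 mm
Seasonal total = 600.10 mm

600 mm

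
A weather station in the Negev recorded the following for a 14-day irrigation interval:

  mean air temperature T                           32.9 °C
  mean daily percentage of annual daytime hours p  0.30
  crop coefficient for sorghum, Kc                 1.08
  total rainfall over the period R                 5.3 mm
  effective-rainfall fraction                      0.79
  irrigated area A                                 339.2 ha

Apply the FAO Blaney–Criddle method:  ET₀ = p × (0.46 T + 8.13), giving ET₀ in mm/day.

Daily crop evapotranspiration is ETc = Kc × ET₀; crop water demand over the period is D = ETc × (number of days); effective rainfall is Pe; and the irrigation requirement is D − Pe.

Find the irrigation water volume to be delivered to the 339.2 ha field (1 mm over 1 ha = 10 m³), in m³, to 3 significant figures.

344000 m³

ET₀ = 0.30 × (0.46 × 32.9 + 8.13) = 0.30 × 23.264 = 6.9792 mm/d
ETc = Kc × ET₀ = 1.08 × 6.9792 = 7.5375 mm/d
Crop demand D = ETc × 14 d = 7.5375 × 14 = 105.525 mm
Pe = 0.79 × 5.3 = 4.187 mm
D − Pe = 105.525 − 4.187 = 101.338 mm
Volume = 101.338 mm × 339.2 ha × 10 = 343738.5 m³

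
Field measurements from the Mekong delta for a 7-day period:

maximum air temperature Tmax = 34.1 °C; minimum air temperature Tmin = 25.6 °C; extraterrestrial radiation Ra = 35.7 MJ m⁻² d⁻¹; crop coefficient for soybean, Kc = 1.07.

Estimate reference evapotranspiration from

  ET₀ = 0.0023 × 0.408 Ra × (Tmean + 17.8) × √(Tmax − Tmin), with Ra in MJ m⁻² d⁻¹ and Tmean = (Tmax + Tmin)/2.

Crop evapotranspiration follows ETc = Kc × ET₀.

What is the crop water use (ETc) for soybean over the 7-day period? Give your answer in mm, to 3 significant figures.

34.9 mm

Tmean = (34.1 + 25.6)/2 = 29.85 °C
0.408 Ra = 0.408 × 35.7 = 14.5656 mm/d equivalent
ET₀ = 0.0023 × 14.5656 × (29.85 + 17.8) × √8.5 = 0.0023 × 14.5656 × 47.65 × 2.9155 = 4.6541 mm/d
ETc = Kc × ET₀ = 1.07 × 4.6541 = 4.9799 mm/d
Over 7 days: 4.9799 × 7 = 34.859 mm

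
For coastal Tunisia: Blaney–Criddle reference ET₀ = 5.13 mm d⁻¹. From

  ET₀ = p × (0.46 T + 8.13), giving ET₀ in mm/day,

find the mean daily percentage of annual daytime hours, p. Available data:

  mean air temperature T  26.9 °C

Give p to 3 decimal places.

0.250

p = ET₀ / (0.46 T + 8.13) = 5.13 / (0.46 × 26.9 + 8.13) = 5.13 / 20.504 = 0.2502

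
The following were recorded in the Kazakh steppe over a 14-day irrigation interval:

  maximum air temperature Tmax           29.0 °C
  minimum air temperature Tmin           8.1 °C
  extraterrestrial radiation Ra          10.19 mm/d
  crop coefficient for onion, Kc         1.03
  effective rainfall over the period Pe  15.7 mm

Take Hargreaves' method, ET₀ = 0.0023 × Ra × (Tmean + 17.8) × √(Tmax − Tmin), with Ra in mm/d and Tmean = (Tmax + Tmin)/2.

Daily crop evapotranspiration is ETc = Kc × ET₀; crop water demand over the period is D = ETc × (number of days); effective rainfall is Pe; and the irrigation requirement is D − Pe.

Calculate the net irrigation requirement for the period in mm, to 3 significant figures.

Tmean = (29.0 + 8.1)/2 = 18.55 °C
ET₀ = 0.0023 × 10.19 × (18.55 + 17.8) × √20.9 = 0.0023 × 10.19 × 36.35 × 4.5717 = 3.8948 mm/d
ETc = Kc × ET₀ = 1.03 × 3.8948 = 4.0116 mm/d
Crop demand D = ETc × 14 d = 4.0116 × 14 = 56.162 mm
D − Pe = 56.162 − 15.7 = 40.462 mm

40.5 mm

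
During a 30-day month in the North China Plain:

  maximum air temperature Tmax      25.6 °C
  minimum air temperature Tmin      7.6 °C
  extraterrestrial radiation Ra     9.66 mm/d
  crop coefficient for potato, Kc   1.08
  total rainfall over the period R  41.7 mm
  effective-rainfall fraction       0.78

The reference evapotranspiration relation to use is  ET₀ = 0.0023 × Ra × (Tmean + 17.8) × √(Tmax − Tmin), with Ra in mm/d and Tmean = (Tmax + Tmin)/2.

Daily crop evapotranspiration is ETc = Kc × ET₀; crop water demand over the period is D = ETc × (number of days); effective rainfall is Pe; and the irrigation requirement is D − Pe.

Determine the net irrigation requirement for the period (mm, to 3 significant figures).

Tmean = (25.6 + 7.6)/2 = 16.60 °C
ET₀ = 0.0023 × 9.66 × (16.60 + 17.8) × √18.0 = 0.0023 × 9.66 × 34.40 × 4.2426 = 3.2426 mm/d
ETc = Kc × ET₀ = 1.08 × 3.2426 = 3.5020 mm/d
Crop demand D = ETc × 30 d = 3.5020 × 30 = 105.060 mm
Pe = 0.78 × 41.7 = 32.526 mm
D − Pe = 105.060 − 32.526 = 72.534 mm

72.5 mm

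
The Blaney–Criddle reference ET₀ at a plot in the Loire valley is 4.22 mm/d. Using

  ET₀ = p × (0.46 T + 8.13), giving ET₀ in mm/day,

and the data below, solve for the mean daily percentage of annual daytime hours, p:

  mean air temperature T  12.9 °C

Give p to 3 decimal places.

0.300

p = ET₀ / (0.46 T + 8.13) = 4.22 / (0.46 × 12.9 + 8.13) = 4.22 / 14.064 = 0.3001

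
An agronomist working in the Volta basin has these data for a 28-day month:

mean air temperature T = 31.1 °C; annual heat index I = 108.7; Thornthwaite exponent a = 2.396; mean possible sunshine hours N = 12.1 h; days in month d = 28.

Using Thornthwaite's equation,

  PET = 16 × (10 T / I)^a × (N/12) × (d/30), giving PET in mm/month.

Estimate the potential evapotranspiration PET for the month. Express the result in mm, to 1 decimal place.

10T/I = 10 × 31.1 / 108.7 = 2.8611
(10T/I)^a = 2.8611^2.396 = 12.4123
Uncorrected PET = 16 × 12.4123 = 198.597 mm
Correction = (N/12)(d/30) = (12.1/12)(28/30) = 0.9411
PET = 198.597 × 0.9411 = 186.900 mm/month

186.9 mm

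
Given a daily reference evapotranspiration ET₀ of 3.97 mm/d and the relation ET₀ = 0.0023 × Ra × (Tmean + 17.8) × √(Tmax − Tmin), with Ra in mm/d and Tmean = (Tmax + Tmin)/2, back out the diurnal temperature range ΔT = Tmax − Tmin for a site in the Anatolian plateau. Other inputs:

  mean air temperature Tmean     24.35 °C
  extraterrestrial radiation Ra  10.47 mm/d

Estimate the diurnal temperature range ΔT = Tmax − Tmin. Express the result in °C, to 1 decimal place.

√ΔT = ET₀ / [0.0023 × Ra × (Tmean+17.8)] = 3.97 / (0.0023 × 10.47 × 42.15) = 3.9113
ΔT = 3.9113² = 15.298 °C

15.3 °C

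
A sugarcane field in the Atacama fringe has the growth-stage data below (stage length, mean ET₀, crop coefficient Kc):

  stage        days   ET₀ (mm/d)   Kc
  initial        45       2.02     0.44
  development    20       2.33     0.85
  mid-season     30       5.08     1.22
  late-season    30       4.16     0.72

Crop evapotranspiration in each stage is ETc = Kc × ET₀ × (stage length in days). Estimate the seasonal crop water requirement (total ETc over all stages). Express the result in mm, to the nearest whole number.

initial: 0.44 × 2.02 × 45 = 40.00 mm
development: 0.85 × 2.33 × 20 = 39.61 mm
mid-season: 1.22 × 5.08 × 30 = 185.93 mm
late-season: 0.72 × 4.16 × 30 = 89.86 mm
Seasonal total = 355.40 mm

355 mm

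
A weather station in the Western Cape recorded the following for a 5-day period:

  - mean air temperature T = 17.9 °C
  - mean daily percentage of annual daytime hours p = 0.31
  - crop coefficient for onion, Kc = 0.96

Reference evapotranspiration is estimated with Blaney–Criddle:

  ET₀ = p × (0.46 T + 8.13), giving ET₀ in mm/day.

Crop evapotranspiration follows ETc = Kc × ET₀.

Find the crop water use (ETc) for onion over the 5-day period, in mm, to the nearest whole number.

ET₀ = 0.31 × (0.46 × 17.9 + 8.13) = 0.31 × 16.364 = 5.0728 mm/d
ETc = Kc × ET₀ = 0.96 × 5.0728 = 4.8699 mm/d
Over 5 days: 4.8699 × 5 = 24.350 mm

24 mm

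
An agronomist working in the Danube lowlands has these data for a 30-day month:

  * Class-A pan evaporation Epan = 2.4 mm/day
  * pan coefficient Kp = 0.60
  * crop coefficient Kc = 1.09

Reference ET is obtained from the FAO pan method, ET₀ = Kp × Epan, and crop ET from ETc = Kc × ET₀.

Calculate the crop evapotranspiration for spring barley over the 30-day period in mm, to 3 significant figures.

47.1 mm

ET₀ = 0.60 × 2.4 = 1.4400 mm/d
ETc = Kc × ET₀ = 1.09 × 1.4400 = 1.5696 mm/d
Over 30 days: 1.5696 × 30 = 47.088 mm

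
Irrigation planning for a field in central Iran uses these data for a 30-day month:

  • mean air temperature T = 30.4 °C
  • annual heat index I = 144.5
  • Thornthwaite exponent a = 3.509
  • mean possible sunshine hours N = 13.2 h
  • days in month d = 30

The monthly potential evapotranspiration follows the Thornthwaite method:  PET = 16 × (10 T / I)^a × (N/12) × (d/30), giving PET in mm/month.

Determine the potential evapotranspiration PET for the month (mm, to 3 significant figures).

10T/I = 10 × 30.4 / 144.5 = 2.1038
(10T/I)^a = 2.1038^3.509 = 13.5964
Uncorrected PET = 16 × 13.5964 = 217.542 mm
Correction = (N/12)(d/30) = (13.2/12)(30/30) = 1.1000
PET = 217.542 × 1.1000 = 239.296 mm/month

239 mm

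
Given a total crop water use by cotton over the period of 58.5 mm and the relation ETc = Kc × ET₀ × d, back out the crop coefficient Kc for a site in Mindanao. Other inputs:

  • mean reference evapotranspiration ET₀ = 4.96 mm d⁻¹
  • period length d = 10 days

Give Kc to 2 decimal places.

ETc = Kc × ET₀ × d  ⇒  Kc = ETc / (ET₀ × d)
Kc = 58.5 / (4.96 × 10) = 58.5 / 49.60 = 1.1794

1.18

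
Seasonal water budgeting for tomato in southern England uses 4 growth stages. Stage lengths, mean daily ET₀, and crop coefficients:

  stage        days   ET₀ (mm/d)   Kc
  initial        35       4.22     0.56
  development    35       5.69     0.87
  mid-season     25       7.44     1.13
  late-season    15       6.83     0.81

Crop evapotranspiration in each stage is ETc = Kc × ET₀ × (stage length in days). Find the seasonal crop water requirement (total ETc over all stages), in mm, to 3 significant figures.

initial: 0.56 × 4.22 × 35 = 82.71 mm
development: 0.87 × 5.69 × 35 = 173.26 mm
mid-season: 1.13 × 7.44 × 25 = 210.18 mm
late-season: 0.81 × 6.83 × 15 = 82.98 mm
Seasonal total = 549.13 mm

549 mm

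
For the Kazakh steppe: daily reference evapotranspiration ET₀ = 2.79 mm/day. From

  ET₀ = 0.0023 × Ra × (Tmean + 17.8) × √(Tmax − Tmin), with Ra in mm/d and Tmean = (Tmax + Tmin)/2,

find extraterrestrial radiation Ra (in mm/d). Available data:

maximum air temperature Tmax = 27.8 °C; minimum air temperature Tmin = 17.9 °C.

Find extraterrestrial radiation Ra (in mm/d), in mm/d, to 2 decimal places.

Tmean = 22.85 °C; √ΔT = 3.1464
Ra = ET₀ / [0.0023 × (Tmean+17.8) × √ΔT] = 2.79 / (0.0023 × 40.65 × 3.1464) = 9.484 mm/d

9.48 mm/d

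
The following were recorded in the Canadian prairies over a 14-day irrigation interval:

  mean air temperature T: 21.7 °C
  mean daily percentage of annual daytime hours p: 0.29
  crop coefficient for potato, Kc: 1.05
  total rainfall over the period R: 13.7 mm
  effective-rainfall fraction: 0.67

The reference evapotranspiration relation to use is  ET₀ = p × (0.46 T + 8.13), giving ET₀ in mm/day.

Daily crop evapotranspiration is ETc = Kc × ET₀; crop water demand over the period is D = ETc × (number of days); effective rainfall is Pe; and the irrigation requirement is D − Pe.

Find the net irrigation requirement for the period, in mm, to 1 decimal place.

68.0 mm

ET₀ = 0.29 × (0.46 × 21.7 + 8.13) = 0.29 × 18.112 = 5.2525 mm/d
ETc = Kc × ET₀ = 1.05 × 5.2525 = 5.5151 mm/d
Crop demand D = ETc × 14 d = 5.5151 × 14 = 77.211 mm
Pe = 0.67 × 13.7 = 9.179 mm
D − Pe = 77.211 − 9.179 = 68.032 mm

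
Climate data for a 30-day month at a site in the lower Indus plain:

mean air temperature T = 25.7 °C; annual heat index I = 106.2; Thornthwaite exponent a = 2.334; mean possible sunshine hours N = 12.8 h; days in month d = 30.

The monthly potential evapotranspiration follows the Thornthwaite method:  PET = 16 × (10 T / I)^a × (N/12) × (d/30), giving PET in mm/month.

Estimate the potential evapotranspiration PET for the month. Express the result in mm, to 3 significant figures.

10T/I = 10 × 25.7 / 106.2 = 2.4200
(10T/I)^a = 2.4200^2.334 = 7.8673
Uncorrected PET = 16 × 7.8673 = 125.877 mm
Correction = (N/12)(d/30) = (12.8/12)(30/30) = 1.0667
PET = 125.877 × 1.0667 = 134.273 mm/month

134 mm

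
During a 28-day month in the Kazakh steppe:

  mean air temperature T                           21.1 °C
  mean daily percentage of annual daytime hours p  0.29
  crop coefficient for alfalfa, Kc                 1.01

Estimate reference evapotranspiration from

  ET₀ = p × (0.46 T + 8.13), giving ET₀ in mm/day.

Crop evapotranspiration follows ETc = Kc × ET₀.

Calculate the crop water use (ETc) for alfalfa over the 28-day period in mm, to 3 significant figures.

ET₀ = 0.29 × (0.46 × 21.1 + 8.13) = 0.29 × 17.836 = 5.1724 mm/d
ETc = Kc × ET₀ = 1.01 × 5.1724 = 5.2241 mm/d
Over 28 days: 5.2241 × 28 = 146.275 mm

146 mm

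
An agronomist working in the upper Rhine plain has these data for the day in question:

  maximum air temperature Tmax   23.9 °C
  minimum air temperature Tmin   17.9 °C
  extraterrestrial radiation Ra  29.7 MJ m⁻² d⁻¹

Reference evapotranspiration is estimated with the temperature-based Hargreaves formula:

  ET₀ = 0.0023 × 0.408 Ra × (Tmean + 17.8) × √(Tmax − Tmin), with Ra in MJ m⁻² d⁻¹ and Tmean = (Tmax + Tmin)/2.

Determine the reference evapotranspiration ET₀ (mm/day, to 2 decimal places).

Tmean = (23.9 + 17.9)/2 = 20.90 °C
0.408 Ra = 0.408 × 29.7 = 12.1176 mm/d equivalent
ET₀ = 0.0023 × 12.1176 × (20.90 + 17.8) × √6.0 = 0.0023 × 12.1176 × 38.70 × 2.4495 = 2.6420 mm/d

2.64 mm/day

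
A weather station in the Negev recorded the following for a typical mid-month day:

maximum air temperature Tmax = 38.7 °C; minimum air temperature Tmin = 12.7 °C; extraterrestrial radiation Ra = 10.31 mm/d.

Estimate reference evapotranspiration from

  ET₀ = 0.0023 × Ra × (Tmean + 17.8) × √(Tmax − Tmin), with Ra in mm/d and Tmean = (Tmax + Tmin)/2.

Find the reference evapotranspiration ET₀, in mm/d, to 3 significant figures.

5.26 mm/d

Tmean = (38.7 + 12.7)/2 = 25.70 °C
ET₀ = 0.0023 × 10.31 × (25.70 + 17.8) × √26.0 = 0.0023 × 10.31 × 43.50 × 5.0990 = 5.2597 mm/d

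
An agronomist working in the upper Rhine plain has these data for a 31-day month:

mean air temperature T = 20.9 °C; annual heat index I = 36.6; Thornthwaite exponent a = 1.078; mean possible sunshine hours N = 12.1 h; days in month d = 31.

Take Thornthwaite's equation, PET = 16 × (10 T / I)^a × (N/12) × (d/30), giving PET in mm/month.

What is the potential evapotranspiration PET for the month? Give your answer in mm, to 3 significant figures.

109 mm

10T/I = 10 × 20.9 / 36.6 = 5.7104
(10T/I)^a = 5.7104^1.078 = 6.5416
Uncorrected PET = 16 × 6.5416 = 104.666 mm
Correction = (N/12)(d/30) = (12.1/12)(31/30) = 1.0419
PET = 104.666 × 1.0419 = 109.052 mm/month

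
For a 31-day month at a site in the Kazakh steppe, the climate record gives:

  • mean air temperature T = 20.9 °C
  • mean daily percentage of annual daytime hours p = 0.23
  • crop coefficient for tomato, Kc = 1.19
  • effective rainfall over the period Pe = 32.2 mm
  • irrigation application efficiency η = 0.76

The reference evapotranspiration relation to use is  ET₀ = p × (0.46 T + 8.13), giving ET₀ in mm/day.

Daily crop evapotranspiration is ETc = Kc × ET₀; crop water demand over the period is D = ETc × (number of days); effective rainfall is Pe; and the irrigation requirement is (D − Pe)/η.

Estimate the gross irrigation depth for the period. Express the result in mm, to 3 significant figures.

156 mm

ET₀ = 0.23 × (0.46 × 20.9 + 8.13) = 0.23 × 17.744 = 4.0811 mm/d
ETc = Kc × ET₀ = 1.19 × 4.0811 = 4.8565 mm/d
Crop demand D = ETc × 31 d = 4.8565 × 31 = 150.552 mm
D − Pe = 150.552 − 32.2 = 118.352 mm
Gross irrigation = 118.352 / 0.76 = 155.726 mm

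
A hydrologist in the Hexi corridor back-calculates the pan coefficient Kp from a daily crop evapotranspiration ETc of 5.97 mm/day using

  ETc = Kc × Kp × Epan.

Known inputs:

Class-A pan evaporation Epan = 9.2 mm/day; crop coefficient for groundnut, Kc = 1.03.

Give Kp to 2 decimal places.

ETc = Kc × Kp × Epan  ⇒  Kp = ETc / (Kc × Epan)
Kp = 5.97 / (1.03 × 9.2) = 5.97 / 9.476 = 0.6300

0.63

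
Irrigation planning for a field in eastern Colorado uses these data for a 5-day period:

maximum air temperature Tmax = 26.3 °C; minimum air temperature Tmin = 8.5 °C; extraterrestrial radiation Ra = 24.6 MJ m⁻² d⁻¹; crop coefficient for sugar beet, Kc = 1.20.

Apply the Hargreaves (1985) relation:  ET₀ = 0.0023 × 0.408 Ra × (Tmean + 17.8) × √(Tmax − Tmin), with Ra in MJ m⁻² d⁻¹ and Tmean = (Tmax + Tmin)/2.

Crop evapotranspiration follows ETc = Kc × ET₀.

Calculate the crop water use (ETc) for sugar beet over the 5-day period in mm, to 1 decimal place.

Tmean = (26.3 + 8.5)/2 = 17.40 °C
0.408 Ra = 0.408 × 24.6 = 10.0368 mm/d equivalent
ET₀ = 0.0023 × 10.0368 × (17.40 + 17.8) × √17.8 = 0.0023 × 10.0368 × 35.20 × 4.2190 = 3.4283 mm/d
ETc = Kc × ET₀ = 1.20 × 3.4283 = 4.1140 mm/d
Over 5 days: 4.1140 × 5 = 20.570 mm

20.6 mm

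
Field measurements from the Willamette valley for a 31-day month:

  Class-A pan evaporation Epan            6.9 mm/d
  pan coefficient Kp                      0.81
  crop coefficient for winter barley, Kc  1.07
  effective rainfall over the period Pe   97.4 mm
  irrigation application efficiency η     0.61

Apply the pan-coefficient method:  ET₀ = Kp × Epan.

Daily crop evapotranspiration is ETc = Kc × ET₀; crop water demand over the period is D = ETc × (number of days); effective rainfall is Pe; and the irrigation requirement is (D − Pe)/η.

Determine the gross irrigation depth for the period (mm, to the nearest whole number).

ET₀ = 0.81 × 6.9 = 5.5890 mm/d
ETc = Kc × ET₀ = 1.07 × 5.5890 = 5.9802 mm/d
Crop demand D = ETc × 31 d = 5.9802 × 31 = 185.386 mm
D − Pe = 185.386 − 97.4 = 87.986 mm
Gross irrigation = 87.986 / 0.61 = 144.239 mm

144 mm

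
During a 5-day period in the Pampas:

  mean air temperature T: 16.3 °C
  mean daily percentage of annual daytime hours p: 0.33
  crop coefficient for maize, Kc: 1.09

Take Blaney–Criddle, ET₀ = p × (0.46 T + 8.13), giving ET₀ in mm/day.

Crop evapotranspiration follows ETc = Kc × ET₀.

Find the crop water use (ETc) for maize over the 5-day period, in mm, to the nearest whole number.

28 mm

ET₀ = 0.33 × (0.46 × 16.3 + 8.13) = 0.33 × 15.628 = 5.1572 mm/d
ETc = Kc × ET₀ = 1.09 × 5.1572 = 5.6213 mm/d
Over 5 days: 5.6213 × 5 = 28.107 mm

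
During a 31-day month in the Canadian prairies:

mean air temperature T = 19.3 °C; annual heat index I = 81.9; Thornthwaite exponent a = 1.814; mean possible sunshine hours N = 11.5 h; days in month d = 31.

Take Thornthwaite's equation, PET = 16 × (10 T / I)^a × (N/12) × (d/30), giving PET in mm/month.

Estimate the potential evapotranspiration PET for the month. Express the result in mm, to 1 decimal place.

75.0 mm

10T/I = 10 × 19.3 / 81.9 = 2.3565
(10T/I)^a = 2.3565^1.814 = 4.7347
Uncorrected PET = 16 × 4.7347 = 75.755 mm
Correction = (N/12)(d/30) = (11.5/12)(31/30) = 0.9903
PET = 75.755 × 0.9903 = 75.020 mm/month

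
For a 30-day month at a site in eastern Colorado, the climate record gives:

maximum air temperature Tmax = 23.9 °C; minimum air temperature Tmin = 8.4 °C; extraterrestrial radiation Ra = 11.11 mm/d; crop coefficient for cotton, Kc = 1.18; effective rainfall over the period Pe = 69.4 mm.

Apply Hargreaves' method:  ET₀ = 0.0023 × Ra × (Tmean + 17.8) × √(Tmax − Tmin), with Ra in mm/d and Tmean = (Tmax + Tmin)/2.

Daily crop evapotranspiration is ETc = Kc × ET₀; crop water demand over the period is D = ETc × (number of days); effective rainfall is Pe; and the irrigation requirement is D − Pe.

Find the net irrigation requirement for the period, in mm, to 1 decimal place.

51.5 mm

Tmean = (23.9 + 8.4)/2 = 16.15 °C
ET₀ = 0.0023 × 11.11 × (16.15 + 17.8) × √15.5 = 0.0023 × 11.11 × 33.95 × 3.9370 = 3.4154 mm/d
ETc = Kc × ET₀ = 1.18 × 3.4154 = 4.0302 mm/d
Crop demand D = ETc × 30 d = 4.0302 × 30 = 120.906 mm
D − Pe = 120.906 − 69.4 = 51.506 mm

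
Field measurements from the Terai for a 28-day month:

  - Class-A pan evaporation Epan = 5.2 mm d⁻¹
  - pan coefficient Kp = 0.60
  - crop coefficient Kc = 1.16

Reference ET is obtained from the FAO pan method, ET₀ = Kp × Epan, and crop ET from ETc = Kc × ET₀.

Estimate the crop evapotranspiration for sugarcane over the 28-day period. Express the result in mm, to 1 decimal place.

ET₀ = 0.60 × 5.2 = 3.1200 mm/d
ETc = Kc × ET₀ = 1.16 × 3.1200 = 3.6192 mm/d
Over 28 days: 3.6192 × 28 = 101.338 mm

101.3 mm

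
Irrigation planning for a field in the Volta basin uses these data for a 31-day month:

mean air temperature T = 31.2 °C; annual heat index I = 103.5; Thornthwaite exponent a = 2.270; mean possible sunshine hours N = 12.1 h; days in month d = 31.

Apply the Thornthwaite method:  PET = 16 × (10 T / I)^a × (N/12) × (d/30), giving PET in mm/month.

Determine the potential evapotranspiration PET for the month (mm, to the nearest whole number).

204 mm

10T/I = 10 × 31.2 / 103.5 = 3.0145
(10T/I)^a = 3.0145^2.270 = 12.2411
Uncorrected PET = 16 × 12.2411 = 195.858 mm
Correction = (N/12)(d/30) = (12.1/12)(31/30) = 1.0419
PET = 195.858 × 1.0419 = 204.064 mm/month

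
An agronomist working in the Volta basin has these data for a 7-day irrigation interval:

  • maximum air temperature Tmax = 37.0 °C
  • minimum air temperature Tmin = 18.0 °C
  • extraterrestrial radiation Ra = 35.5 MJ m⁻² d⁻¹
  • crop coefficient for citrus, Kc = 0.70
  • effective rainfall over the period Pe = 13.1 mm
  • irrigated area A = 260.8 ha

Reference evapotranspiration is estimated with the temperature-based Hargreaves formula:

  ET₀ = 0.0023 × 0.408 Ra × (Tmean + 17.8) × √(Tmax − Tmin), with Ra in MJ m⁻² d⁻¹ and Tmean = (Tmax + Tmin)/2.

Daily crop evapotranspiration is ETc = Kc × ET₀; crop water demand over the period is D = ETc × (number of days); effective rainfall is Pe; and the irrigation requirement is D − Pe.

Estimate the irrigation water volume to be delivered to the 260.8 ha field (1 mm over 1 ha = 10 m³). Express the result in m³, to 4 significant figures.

Tmean = (37.0 + 18.0)/2 = 27.50 °C
0.408 Ra = 0.408 × 35.5 = 14.4840 mm/d equivalent
ET₀ = 0.0023 × 14.4840 × (27.50 + 17.8) × √19.0 = 0.0023 × 14.4840 × 45.30 × 4.3589 = 6.5780 mm/d
ETc = Kc × ET₀ = 0.70 × 6.5780 = 4.6046 mm/d
Crop demand D = ETc × 7 d = 4.6046 × 7 = 32.232 mm
D − Pe = 32.232 − 13.1 = 19.132 mm
Volume = 19.132 mm × 260.8 ha × 10 = 49896.3 m³

49900 m³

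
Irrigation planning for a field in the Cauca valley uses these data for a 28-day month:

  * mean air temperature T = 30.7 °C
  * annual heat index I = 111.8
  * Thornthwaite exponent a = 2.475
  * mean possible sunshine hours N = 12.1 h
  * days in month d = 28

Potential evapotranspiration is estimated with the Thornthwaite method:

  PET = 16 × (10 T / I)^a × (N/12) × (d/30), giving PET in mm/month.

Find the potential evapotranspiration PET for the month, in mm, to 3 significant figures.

183 mm

10T/I = 10 × 30.7 / 111.8 = 2.7460
(10T/I)^a = 2.7460^2.475 = 12.1838
Uncorrected PET = 16 × 12.1838 = 194.941 mm
Correction = (N/12)(d/30) = (12.1/12)(28/30) = 0.9411
PET = 194.941 × 0.9411 = 183.459 mm/month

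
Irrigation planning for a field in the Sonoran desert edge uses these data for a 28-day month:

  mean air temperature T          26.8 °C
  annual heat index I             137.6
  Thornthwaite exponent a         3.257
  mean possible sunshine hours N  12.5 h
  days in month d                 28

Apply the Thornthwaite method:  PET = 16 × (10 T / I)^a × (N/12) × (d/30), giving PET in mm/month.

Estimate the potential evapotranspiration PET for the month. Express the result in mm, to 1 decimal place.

10T/I = 10 × 26.8 / 137.6 = 1.9477
(10T/I)^a = 1.9477^3.257 = 8.7695
Uncorrected PET = 16 × 8.7695 = 140.312 mm
Correction = (N/12)(d/30) = (12.5/12)(28/30) = 0.9722
PET = 140.312 × 0.9722 = 136.411 mm/month

136.4 mm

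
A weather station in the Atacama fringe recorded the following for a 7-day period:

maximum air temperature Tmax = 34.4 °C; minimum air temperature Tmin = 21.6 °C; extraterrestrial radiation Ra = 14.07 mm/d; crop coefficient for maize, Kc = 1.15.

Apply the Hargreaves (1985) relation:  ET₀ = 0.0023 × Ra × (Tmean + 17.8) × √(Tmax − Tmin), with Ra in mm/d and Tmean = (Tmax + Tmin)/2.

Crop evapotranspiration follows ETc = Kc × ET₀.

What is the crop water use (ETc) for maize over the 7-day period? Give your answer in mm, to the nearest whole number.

43 mm

Tmean = (34.4 + 21.6)/2 = 28.00 °C
ET₀ = 0.0023 × 14.07 × (28.00 + 17.8) × √12.8 = 0.0023 × 14.07 × 45.80 × 3.5777 = 5.3026 mm/d
ETc = Kc × ET₀ = 1.15 × 5.3026 = 6.0980 mm/d
Over 7 days: 6.0980 × 7 = 42.686 mm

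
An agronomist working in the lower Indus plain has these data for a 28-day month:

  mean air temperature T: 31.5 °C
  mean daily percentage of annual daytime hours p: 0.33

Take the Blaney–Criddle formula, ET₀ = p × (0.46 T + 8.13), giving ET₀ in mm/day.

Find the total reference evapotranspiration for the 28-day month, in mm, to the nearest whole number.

ET₀ = 0.33 × (0.46 × 31.5 + 8.13) = 0.33 × 22.620 = 7.4646 mm/d
Monthly total = 7.4646 × 28 = 209.009 mm

209 mm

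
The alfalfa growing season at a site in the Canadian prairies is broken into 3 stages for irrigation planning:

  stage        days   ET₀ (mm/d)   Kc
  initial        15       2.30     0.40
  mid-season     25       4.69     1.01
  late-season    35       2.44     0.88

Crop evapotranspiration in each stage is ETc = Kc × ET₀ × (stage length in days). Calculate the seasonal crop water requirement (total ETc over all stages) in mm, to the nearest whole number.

207 mm

initial: 0.40 × 2.30 × 15 = 13.80 mm
mid-season: 1.01 × 4.69 × 25 = 118.42 mm
late-season: 0.88 × 2.44 × 35 = 75.15 mm
Seasonal total = 207.37 mm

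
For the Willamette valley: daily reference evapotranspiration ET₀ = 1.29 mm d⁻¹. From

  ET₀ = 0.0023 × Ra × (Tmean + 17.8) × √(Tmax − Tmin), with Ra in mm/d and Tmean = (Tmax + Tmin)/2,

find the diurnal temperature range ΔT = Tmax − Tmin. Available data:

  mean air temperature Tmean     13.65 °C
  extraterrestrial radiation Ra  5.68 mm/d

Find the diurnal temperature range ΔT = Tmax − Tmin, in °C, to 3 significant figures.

9.86 °C

√ΔT = ET₀ / [0.0023 × Ra × (Tmean+17.8)] = 1.29 / (0.0023 × 5.68 × 31.45) = 3.1397
ΔT = 3.1397² = 9.858 °C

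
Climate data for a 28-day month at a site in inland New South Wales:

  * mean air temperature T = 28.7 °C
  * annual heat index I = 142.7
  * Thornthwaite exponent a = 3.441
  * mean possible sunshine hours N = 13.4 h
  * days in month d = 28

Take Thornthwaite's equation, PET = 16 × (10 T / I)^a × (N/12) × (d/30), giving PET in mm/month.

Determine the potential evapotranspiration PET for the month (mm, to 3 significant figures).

10T/I = 10 × 28.7 / 142.7 = 2.0112
(10T/I)^a = 2.0112^3.441 = 11.0711
Uncorrected PET = 16 × 11.0711 = 177.138 mm
Correction = (N/12)(d/30) = (13.4/12)(28/30) = 1.0422
PET = 177.138 × 1.0422 = 184.613 mm/month

185 mm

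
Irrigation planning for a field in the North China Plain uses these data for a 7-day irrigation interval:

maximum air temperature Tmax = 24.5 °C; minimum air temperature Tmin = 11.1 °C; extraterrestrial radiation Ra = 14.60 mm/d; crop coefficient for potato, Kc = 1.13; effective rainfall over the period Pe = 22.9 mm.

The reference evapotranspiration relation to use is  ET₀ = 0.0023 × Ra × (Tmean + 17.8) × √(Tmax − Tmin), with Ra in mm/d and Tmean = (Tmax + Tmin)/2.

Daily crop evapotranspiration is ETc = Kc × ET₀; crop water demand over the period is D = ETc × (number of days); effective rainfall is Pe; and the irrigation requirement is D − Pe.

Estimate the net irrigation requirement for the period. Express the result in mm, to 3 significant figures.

Tmean = (24.5 + 11.1)/2 = 17.80 °C
ET₀ = 0.0023 × 14.60 × (17.80 + 17.8) × √13.4 = 0.0023 × 14.60 × 35.60 × 3.6606 = 4.3761 mm/d
ETc = Kc × ET₀ = 1.13 × 4.3761 = 4.9450 mm/d
Crop demand D = ETc × 7 d = 4.9450 × 7 = 34.615 mm
D − Pe = 34.615 − 22.9 = 11.715 mm

11.7 mm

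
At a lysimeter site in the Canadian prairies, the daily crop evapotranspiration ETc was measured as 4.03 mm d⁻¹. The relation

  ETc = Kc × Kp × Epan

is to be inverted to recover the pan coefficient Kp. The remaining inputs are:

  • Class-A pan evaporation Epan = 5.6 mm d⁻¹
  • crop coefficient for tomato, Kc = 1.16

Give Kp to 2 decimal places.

0.62

ETc = Kc × Kp × Epan  ⇒  Kp = ETc / (Kc × Epan)
Kp = 4.03 / (1.16 × 5.6) = 4.03 / 6.496 = 0.6204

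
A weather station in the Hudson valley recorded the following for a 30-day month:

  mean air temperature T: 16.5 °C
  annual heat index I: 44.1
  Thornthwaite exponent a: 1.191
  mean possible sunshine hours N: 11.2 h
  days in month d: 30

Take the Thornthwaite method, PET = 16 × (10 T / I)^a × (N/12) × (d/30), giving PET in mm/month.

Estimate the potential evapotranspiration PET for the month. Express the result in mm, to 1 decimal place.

10T/I = 10 × 16.5 / 44.1 = 3.7415
(10T/I)^a = 3.7415^1.191 = 4.8139
Uncorrected PET = 16 × 4.8139 = 77.022 mm
Correction = (N/12)(d/30) = (11.2/12)(30/30) = 0.9333
PET = 77.022 × 0.9333 = 71.885 mm/month

71.9 mm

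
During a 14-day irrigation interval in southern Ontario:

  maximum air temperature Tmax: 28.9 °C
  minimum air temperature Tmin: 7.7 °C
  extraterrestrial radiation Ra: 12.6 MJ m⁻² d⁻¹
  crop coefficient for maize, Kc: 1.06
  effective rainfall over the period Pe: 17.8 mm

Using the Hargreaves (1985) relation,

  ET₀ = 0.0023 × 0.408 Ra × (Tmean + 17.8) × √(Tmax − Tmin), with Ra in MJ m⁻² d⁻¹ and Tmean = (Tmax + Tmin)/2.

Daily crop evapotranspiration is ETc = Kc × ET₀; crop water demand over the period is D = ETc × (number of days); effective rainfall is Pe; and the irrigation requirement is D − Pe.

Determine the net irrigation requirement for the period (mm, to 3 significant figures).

11.4 mm

Tmean = (28.9 + 7.7)/2 = 18.30 °C
0.408 Ra = 0.408 × 12.6 = 5.1408 mm/d equivalent
ET₀ = 0.0023 × 5.1408 × (18.30 + 17.8) × √21.2 = 0.0023 × 5.1408 × 36.10 × 4.6043 = 1.9653 mm/d
ETc = Kc × ET₀ = 1.06 × 1.9653 = 2.0832 mm/d
Crop demand D = ETc × 14 d = 2.0832 × 14 = 29.165 mm
D − Pe = 29.165 − 17.8 = 11.365 mm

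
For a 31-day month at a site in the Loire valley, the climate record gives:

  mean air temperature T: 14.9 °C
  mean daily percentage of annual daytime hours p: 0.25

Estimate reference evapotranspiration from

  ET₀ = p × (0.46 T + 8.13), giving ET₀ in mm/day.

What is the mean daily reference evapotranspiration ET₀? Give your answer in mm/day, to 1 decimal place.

3.7 mm/day

ET₀ = 0.25 × (0.46 × 14.9 + 8.13) = 0.25 × 14.984 = 3.7460 mm/d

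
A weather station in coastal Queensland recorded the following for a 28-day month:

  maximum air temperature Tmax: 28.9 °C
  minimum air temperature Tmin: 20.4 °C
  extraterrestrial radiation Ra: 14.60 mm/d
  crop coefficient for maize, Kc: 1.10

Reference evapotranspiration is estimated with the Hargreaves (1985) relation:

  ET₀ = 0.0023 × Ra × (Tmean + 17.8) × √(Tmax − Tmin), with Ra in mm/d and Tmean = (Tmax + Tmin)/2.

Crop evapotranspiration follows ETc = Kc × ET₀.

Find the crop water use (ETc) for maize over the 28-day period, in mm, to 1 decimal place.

Tmean = (28.9 + 20.4)/2 = 24.65 °C
ET₀ = 0.0023 × 14.60 × (24.65 + 17.8) × √8.5 = 0.0023 × 14.60 × 42.45 × 2.9155 = 4.1560 mm/d
ETc = Kc × ET₀ = 1.10 × 4.1560 = 4.5716 mm/d
Over 28 days: 4.5716 × 28 = 128.005 mm

128.0 mm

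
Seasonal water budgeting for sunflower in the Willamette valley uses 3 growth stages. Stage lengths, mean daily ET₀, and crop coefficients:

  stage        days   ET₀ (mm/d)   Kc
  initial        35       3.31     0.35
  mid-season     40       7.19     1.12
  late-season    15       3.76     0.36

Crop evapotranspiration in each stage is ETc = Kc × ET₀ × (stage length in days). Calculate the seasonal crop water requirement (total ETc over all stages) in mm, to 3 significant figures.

initial: 0.35 × 3.31 × 35 = 40.55 mm
mid-season: 1.12 × 7.19 × 40 = 322.11 mm
late-season: 0.36 × 3.76 × 15 = 20.30 mm
Seasonal total = 382.96 mm

383 mm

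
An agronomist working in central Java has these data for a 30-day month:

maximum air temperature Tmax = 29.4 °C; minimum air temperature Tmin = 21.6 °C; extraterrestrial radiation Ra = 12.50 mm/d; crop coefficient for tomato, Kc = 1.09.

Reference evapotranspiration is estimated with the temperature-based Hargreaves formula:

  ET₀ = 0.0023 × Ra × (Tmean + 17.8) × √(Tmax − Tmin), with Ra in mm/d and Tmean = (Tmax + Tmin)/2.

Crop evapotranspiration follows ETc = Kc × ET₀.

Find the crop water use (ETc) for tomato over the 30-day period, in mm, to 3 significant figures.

114 mm

Tmean = (29.4 + 21.6)/2 = 25.50 °C
ET₀ = 0.0023 × 12.50 × (25.50 + 17.8) × √7.8 = 0.0023 × 12.50 × 43.30 × 2.7928 = 3.4767 mm/d
ETc = Kc × ET₀ = 1.09 × 3.4767 = 3.7896 mm/d
Over 30 days: 3.7896 × 30 = 113.688 mm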